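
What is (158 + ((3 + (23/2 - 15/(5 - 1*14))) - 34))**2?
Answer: 707281/36 ≈ 19647.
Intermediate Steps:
(158 + ((3 + (23/2 - 15/(5 - 1*14))) - 34))**2 = (158 + ((3 + (23*(1/2) - 15/(5 - 14))) - 34))**2 = (158 + ((3 + (23/2 - 15/(-9))) - 34))**2 = (158 + ((3 + (23/2 - 15*(-1/9))) - 34))**2 = (158 + ((3 + (23/2 + 5/3)) - 34))**2 = (158 + ((3 + 79/6) - 34))**2 = (158 + (97/6 - 34))**2 = (158 - 107/6)**2 = (841/6)**2 = 707281/36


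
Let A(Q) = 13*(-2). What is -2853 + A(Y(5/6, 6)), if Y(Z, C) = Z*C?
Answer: -2879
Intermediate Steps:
Y(Z, C) = C*Z
A(Q) = -26
-2853 + A(Y(5/6, 6)) = -2853 - 26 = -2879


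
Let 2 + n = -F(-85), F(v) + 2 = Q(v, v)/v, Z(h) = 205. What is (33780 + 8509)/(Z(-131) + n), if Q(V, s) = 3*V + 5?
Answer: 718913/3435 ≈ 209.29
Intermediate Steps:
Q(V, s) = 5 + 3*V
F(v) = -2 + (5 + 3*v)/v
n = -50/17 (n = -2 - (5 - 85)/(-85) = -2 - (-1)*(-80)/85 = -2 - 1*16/17 = -2 - 16/17 = -50/17 ≈ -2.9412)
(33780 + 8509)/(Z(-131) + n) = (33780 + 8509)/(205 - 50/17) = 42289/(3435/17) = 42289*(17/3435) = 718913/3435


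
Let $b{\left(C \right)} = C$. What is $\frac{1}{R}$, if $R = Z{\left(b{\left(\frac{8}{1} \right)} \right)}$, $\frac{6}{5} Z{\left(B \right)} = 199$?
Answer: $\frac{6}{995} \approx 0.0060301$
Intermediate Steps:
$Z{\left(B \right)} = \frac{995}{6}$ ($Z{\left(B \right)} = \frac{5}{6} \cdot 199 = \frac{995}{6}$)
$R = \frac{995}{6} \approx 165.83$
$\frac{1}{R} = \frac{1}{\frac{995}{6}} = \frac{6}{995}$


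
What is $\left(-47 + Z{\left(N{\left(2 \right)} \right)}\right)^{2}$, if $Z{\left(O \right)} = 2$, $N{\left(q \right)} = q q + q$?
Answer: $2025$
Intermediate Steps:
$N{\left(q \right)} = q + q^{2}$ ($N{\left(q \right)} = q^{2} + q = q + q^{2}$)
$\left(-47 + Z{\left(N{\left(2 \right)} \right)}\right)^{2} = \left(-47 + 2\right)^{2} = \left(-45\right)^{2} = 2025$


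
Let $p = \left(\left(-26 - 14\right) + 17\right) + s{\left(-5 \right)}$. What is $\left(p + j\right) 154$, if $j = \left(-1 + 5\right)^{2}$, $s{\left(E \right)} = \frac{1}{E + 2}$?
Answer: $- \frac{3388}{3} \approx -1129.3$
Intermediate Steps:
$s{\left(E \right)} = \frac{1}{2 + E}$
$j = 16$ ($j = 4^{2} = 16$)
$p = - \frac{70}{3}$ ($p = \left(\left(-26 - 14\right) + 17\right) + \frac{1}{2 - 5} = \left(-40 + 17\right) + \frac{1}{-3} = -23 - \frac{1}{3} = - \frac{70}{3} \approx -23.333$)
$\left(p + j\right) 154 = \left(- \frac{70}{3} + 16\right) 154 = \left(- \frac{22}{3}\right) 154 = - \frac{3388}{3}$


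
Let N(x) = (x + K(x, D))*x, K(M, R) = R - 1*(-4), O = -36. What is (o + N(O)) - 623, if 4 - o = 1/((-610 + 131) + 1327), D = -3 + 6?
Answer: 360399/848 ≈ 425.00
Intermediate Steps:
D = 3
K(M, R) = 4 + R (K(M, R) = R + 4 = 4 + R)
o = 3391/848 (o = 4 - 1/((-610 + 131) + 1327) = 4 - 1/(-479 + 1327) = 4 - 1/848 = 3391/848 ≈ 3.9988)
N(x) = x*(7 + x) (N(x) = (x + (4 + 3))*x = (x + 7)*x = (7 + x)*x = x*(7 + x))
(o + N(O)) - 623 = (3391/848 - 36*(7 - 36)) - 623 = (3391/848 - 36*(-29)) - 623 = (3391/848 + 1044) - 623 = 888703/848 - 623 = 360399/848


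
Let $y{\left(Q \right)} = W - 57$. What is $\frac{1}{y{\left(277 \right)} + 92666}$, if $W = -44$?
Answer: $\frac{1}{92565} \approx 1.0803 \cdot 10^{-5}$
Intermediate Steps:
$y{\left(Q \right)} = -101$ ($y{\left(Q \right)} = -44 - 57 = -101$)
$\frac{1}{y{\left(277 \right)} + 92666} = \frac{1}{-101 + 92666} = \frac{1}{92565}$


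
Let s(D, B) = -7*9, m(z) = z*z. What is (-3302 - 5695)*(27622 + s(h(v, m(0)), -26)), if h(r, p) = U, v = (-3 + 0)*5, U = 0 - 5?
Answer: -247948323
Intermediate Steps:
U = -5
m(z) = z²
v = -15 (v = -3*5 = -15)
h(r, p) = -5
s(D, B) = -63
(-3302 - 5695)*(27622 + s(h(v, m(0)), -26)) = (-3302 - 5695)*(27622 - 63) = -8997*27559 = -247948323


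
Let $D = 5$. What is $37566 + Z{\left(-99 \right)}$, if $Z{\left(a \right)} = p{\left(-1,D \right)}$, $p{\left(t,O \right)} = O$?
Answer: $37571$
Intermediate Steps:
$Z{\left(a \right)} = 5$
$37566 + Z{\left(-99 \right)} = 37566 + 5 = 37571$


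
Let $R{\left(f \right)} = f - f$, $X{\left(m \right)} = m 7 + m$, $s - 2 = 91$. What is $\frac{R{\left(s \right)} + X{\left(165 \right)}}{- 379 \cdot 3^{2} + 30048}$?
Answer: $\frac{440}{8879} \approx 0.049555$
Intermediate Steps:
$s = 93$ ($s = 2 + 91 = 93$)
$X{\left(m \right)} = 8 m$ ($X{\left(m \right)} = 7 m + m = 8 m$)
$R{\left(f \right)} = 0$
$\frac{R{\left(s \right)} + X{\left(165 \right)}}{- 379 \cdot 3^{2} + 30048} = \frac{0 + 8 \cdot 165}{- 379 \cdot 3^{2} + 30048} = \frac{0 + 1320}{\left(-379\right) 9 + 30048} = \frac{1320}{-3411 + 30048} = \frac{1320}{26637} = 1320 \cdot \frac{1}{26637} = \frac{440}{8879}$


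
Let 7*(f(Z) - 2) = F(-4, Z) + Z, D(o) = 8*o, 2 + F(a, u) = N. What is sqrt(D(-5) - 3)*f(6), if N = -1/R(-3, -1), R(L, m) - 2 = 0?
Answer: 5*I*sqrt(43)/2 ≈ 16.394*I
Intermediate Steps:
R(L, m) = 2 (R(L, m) = 2 + 0 = 2)
N = -1/2 ≈ -0.50000
F(a, u) = -5/2 (F(a, u) = -2 - 1/2 = -5/2)
f(Z) = 23/14 + Z/7 (f(Z) = 2 + (-5/2 + Z)/7 = 2 + (-5/14 + Z/7) = 23/14 + Z/7)
sqrt(D(-5) - 3)*f(6) = sqrt(8*(-5) - 3)*(23/14 + (1/7)*6) = sqrt(-40 - 3)*(23/14 + 6/7) = sqrt(-43)*(5/2) = (I*sqrt(43))*(5/2) = 5*I*sqrt(43)/2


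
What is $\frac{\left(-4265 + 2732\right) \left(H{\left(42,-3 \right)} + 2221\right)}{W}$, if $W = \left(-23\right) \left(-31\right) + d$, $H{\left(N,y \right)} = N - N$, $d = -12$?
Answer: $- \frac{3404793}{701} \approx -4857.1$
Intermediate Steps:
$H{\left(N,y \right)} = 0$
$W = 701$ ($W = \left(-23\right) \left(-31\right) - 12 = 713 - 12 = 701$)
$\frac{\left(-4265 + 2732\right) \left(H{\left(42,-3 \right)} + 2221\right)}{W} = \frac{\left(-4265 + 2732\right) \left(0 + 2221\right)}{701} = \left(-1533\right) 2221 \cdot \frac{1}{701} = \left(-3404793\right) \frac{1}{701} = - \frac{3404793}{701}$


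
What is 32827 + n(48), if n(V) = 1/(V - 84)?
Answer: 1181771/36 ≈ 32827.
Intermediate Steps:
n(V) = 1/(-84 + V)
32827 + n(48) = 32827 + 1/(-84 + 48) = 32827 + 1/(-36) = 32827 - 1/36 = 1181771/36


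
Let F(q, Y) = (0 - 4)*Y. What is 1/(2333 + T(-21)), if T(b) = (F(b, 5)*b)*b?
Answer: -1/6487 ≈ -0.00015415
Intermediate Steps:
F(q, Y) = -4*Y
T(b) = -20*b² (T(b) = ((-4*5)*b)*b = (-20*b)*b = -20*b²)
1/(2333 + T(-21)) = 1/(2333 - 20*(-21)²) = 1/(2333 - 20*441) = 1/(2333 - 8820) = 1/(-6487) = -1/6487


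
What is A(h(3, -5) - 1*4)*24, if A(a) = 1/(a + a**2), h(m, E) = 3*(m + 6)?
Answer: 1/23 ≈ 0.043478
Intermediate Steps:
h(m, E) = 18 + 3*m (h(m, E) = 3*(6 + m) = 18 + 3*m)
A(h(3, -5) - 1*4)*24 = (1/(((18 + 3*3) - 1*4)*(1 + ((18 + 3*3) - 1*4))))*24 = (1/(((18 + 9) - 4)*(1 + ((18 + 9) - 4))))*24 = (1/((27 - 4)*(1 + (27 - 4))))*24 = (1/(23*(1 + 23)))*24 = ((1/23)/24)*24 = ((1/23)*(1/24))*24 = (1/552)*24 = 1/23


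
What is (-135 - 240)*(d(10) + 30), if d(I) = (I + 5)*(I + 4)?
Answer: -90000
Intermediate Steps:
d(I) = (4 + I)*(5 + I) (d(I) = (5 + I)*(4 + I) = (4 + I)*(5 + I))
(-135 - 240)*(d(10) + 30) = (-135 - 240)*((20 + 10² + 9*10) + 30) = -375*((20 + 100 + 90) + 30) = -375*(210 + 30) = -375*240 = -90000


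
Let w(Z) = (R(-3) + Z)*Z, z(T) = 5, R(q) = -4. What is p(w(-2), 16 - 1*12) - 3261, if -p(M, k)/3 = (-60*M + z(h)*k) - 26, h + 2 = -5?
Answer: -1083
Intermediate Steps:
h = -7 (h = -2 - 5 = -7)
w(Z) = Z*(-4 + Z) (w(Z) = (-4 + Z)*Z = Z*(-4 + Z))
p(M, k) = 78 - 15*k + 180*M (p(M, k) = -3*((-60*M + 5*k) - 26) = -3*(-26 - 60*M + 5*k) = 78 - 15*k + 180*M)
p(w(-2), 16 - 1*12) - 3261 = (78 - 15*(16 - 1*12) + 180*(-2*(-4 - 2))) - 3261 = (78 - 15*(16 - 12) + 180*(-2*(-6))) - 3261 = (78 - 15*4 + 180*12) - 3261 = (78 - 60 + 2160) - 3261 = 2178 - 3261 = -1083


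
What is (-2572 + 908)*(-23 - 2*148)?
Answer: 530816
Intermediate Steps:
(-2572 + 908)*(-23 - 2*148) = -1664*(-23 - 296) = -1664*(-319) = 530816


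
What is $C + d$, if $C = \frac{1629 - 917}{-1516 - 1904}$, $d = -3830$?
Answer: $- \frac{3274828}{855} \approx -3830.2$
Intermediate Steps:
$C = - \frac{178}{855}$ ($C = \frac{712}{-3420} = 712 \left(- \frac{1}{3420}\right) = - \frac{178}{855} \approx -0.20819$)
$C + d = - \frac{178}{855} - 3830 = - \frac{3274828}{855}$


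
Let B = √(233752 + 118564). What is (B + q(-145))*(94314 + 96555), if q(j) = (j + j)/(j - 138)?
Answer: 55352010/283 + 381738*√88079 ≈ 1.1349e+8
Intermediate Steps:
B = 2*√88079 (B = √352316 = 2*√88079 ≈ 593.56)
q(j) = 2*j/(-138 + j) (q(j) = (2*j)/(-138 + j) = 2*j/(-138 + j))
(B + q(-145))*(94314 + 96555) = (2*√88079 + 2*(-145)/(-138 - 145))*(94314 + 96555) = (2*√88079 + 2*(-145)/(-283))*190869 = (2*√88079 + 2*(-145)*(-1/283))*190869 = (2*√88079 + 290/283)*190869 = (290/283 + 2*√88079)*190869 = 55352010/283 + 381738*√88079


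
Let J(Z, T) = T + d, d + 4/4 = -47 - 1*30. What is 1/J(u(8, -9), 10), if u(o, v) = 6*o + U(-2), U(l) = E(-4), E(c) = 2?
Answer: -1/68 ≈ -0.014706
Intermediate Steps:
d = -78 (d = -1 + (-47 - 1*30) = -1 + (-47 - 30) = -1 - 77 = -78)
U(l) = 2
u(o, v) = 2 + 6*o (u(o, v) = 6*o + 2 = 2 + 6*o)
J(Z, T) = -78 + T (J(Z, T) = T - 78 = -78 + T)
1/J(u(8, -9), 10) = 1/(-78 + 10) = 1/(-68) = -1/68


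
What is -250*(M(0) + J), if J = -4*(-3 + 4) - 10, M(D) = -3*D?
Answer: 3500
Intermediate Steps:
J = -14 (J = -4*1 - 10 = -4 - 10 = -14)
-250*(M(0) + J) = -250*(-3*0 - 14) = -250*(0 - 14) = -250*(-14) = 3500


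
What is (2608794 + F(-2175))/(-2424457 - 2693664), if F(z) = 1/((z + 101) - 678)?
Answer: -7179401087/14085068992 ≈ -0.50972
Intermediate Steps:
F(z) = 1/(-577 + z) (F(z) = 1/((101 + z) - 678) = 1/(-577 + z))
(2608794 + F(-2175))/(-2424457 - 2693664) = (2608794 + 1/(-577 - 2175))/(-2424457 - 2693664) = (2608794 + 1/(-2752))/(-5118121) = (2608794 - 1/2752)*(-1/5118121) = (7179401087/2752)*(-1/5118121) = -7179401087/14085068992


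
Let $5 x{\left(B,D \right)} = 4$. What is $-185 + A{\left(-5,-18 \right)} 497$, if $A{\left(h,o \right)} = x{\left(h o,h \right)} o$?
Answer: $- \frac{36709}{5} \approx -7341.8$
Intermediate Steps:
$x{\left(B,D \right)} = \frac{4}{5}$ ($x{\left(B,D \right)} = \frac{1}{5} \cdot 4 = \frac{4}{5}$)
$A{\left(h,o \right)} = \frac{4 o}{5}$
$-185 + A{\left(-5,-18 \right)} 497 = -185 + \frac{4}{5} \left(-18\right) 497 = -185 - \frac{35784}{5} = - \frac{36709}{5}$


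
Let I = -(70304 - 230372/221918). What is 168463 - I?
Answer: 26493232367/110959 ≈ 2.3877e+5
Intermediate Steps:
I = -7800746350/110959 (I = -(70304 - 230372/221918) = -(70304 - 1*115186/110959) = -(70304 - 115186/110959) = -1*7800746350/110959 = -7800746350/110959 ≈ -70303.)
168463 - I = 168463 - 1*(-7800746350/110959) = 168463 + 7800746350/110959 = 26493232367/110959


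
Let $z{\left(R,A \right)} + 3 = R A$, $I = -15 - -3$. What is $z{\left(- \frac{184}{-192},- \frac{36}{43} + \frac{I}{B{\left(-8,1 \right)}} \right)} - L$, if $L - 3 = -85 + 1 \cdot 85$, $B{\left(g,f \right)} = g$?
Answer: $- \frac{3691}{688} \approx -5.3648$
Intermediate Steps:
$I = -12$ ($I = -15 + 3 = -12$)
$L = 3$ ($L = 3 + \left(-85 + 1 \cdot 85\right) = 3 + \left(-85 + 85\right) = 3 + 0 = 3$)
$z{\left(R,A \right)} = -3 + A R$ ($z{\left(R,A \right)} = -3 + R A = -3 + A R$)
$z{\left(- \frac{184}{-192},- \frac{36}{43} + \frac{I}{B{\left(-8,1 \right)}} \right)} - L = \left(-3 + \left(- \frac{36}{43} - \frac{12}{-8}\right) \left(- \frac{184}{-192}\right)\right) - 3 = \left(-3 + \left(\left(-36\right) \frac{1}{43} - - \frac{3}{2}\right) \left(\left(-184\right) \left(- \frac{1}{192}\right)\right)\right) - 3 = \left(-3 + \left(- \frac{36}{43} + \frac{3}{2}\right) \frac{23}{24}\right) - 3 = \left(-3 + \frac{57}{86} \cdot \frac{23}{24}\right) - 3 = \left(-3 + \frac{437}{688}\right) - 3 = - \frac{1627}{688} - 3 = - \frac{3691}{688}$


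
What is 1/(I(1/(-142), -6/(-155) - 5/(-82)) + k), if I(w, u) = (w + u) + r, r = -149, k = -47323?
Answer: -451205/21419561959 ≈ -2.1065e-5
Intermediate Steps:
I(w, u) = -149 + u + w (I(w, u) = (w + u) - 149 = (u + w) - 149 = -149 + u + w)
1/(I(1/(-142), -6/(-155) - 5/(-82)) + k) = 1/((-149 + (-6/(-155) - 5/(-82)) + 1/(-142)) - 47323) = 1/((-149 + (-6*(-1/155) - 5*(-1/82)) - 1/142) - 47323) = 1/((-149 + (6/155 + 5/82) - 1/142) - 47323) = 1/((-149 + 1267/12710 - 1/142) - 47323) = 1/(-67187744/451205 - 47323) = 1/(-21419561959/451205) = -451205/21419561959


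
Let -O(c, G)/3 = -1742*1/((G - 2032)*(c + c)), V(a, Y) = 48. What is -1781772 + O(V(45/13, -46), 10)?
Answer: -57643888615/32352 ≈ -1.7818e+6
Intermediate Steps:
O(c, G) = 2613/(c*(-2032 + G)) (O(c, G) = -(-5226)/((c + c)*(G - 2032)) = -(-5226)/((2*c)*(-2032 + G)) = -(-5226)/(2*c*(-2032 + G)) = -(-5226)*1/(2*c*(-2032 + G)) = -(-2613)/(c*(-2032 + G)) = 2613/(c*(-2032 + G)))
-1781772 + O(V(45/13, -46), 10) = -1781772 + 2613/(48*(-2032 + 10)) = -1781772 + 2613*(1/48)/(-2022) = -1781772 + 2613*(1/48)*(-1/2022) = -1781772 - 871/32352 = -57643888615/32352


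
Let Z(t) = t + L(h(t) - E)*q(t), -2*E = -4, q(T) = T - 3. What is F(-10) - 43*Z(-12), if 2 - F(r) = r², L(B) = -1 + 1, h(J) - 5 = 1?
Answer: 418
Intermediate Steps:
h(J) = 6 (h(J) = 5 + 1 = 6)
q(T) = -3 + T
E = 2 (E = -½*(-4) = 2)
L(B) = 0
Z(t) = t (Z(t) = t + 0*(-3 + t) = t + 0 = t)
F(r) = 2 - r²
F(-10) - 43*Z(-12) = (2 - 1*(-10)²) - 43*(-12) = (2 - 1*100) + 516 = (2 - 100) + 516 = -98 + 516 = 418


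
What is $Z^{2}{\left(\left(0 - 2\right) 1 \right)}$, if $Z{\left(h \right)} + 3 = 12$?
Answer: $81$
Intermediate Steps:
$Z{\left(h \right)} = 9$ ($Z{\left(h \right)} = -3 + 12 = 9$)
$Z^{2}{\left(\left(0 - 2\right) 1 \right)} = 9^{2} = 81$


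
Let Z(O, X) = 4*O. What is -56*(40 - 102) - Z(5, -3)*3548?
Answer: -67488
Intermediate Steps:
-56*(40 - 102) - Z(5, -3)*3548 = -56*(40 - 102) - 4*5*3548 = -56*(-62) - 20*3548 = 3472 - 1*70960 = 3472 - 70960 = -67488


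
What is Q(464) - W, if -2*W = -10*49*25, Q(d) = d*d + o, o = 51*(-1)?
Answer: 209120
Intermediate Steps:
o = -51
Q(d) = -51 + d² (Q(d) = d*d - 51 = d² - 51 = -51 + d²)
W = 6125 (W = -(-10*49)*25/2 = -(-245)*25 = -½*(-12250) = 6125)
Q(464) - W = (-51 + 464²) - 1*6125 = (-51 + 215296) - 6125 = 215245 - 6125 = 209120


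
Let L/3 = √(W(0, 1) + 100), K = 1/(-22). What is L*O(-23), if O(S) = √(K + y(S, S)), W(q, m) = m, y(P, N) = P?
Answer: 39*I*√6666/22 ≈ 144.74*I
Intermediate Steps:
K = -1/22 (K = 1*(-1/22) = -1/22 ≈ -0.045455)
O(S) = √(-1/22 + S)
L = 3*√101 (L = 3*√(1 + 100) = 3*√101 ≈ 30.150)
L*O(-23) = (3*√101)*(√(-22 + 484*(-23))/22) = (3*√101)*(√(-22 - 11132)/22) = (3*√101)*(√(-11154)/22) = (3*√101)*((13*I*√66)/22) = (3*√101)*(13*I*√66/22) = 39*I*√6666/22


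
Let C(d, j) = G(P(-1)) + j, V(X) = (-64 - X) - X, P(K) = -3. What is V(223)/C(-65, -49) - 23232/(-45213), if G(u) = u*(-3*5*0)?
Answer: 1152238/105497 ≈ 10.922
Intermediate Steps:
G(u) = 0 (G(u) = u*(-15*0) = u*0 = 0)
V(X) = -64 - 2*X
C(d, j) = j (C(d, j) = 0 + j = j)
V(223)/C(-65, -49) - 23232/(-45213) = (-64 - 2*223)/(-49) - 23232/(-45213) = (-64 - 446)*(-1/49) - 23232*(-1/45213) = -510*(-1/49) + 7744/15071 = 510/49 + 7744/15071 = 1152238/105497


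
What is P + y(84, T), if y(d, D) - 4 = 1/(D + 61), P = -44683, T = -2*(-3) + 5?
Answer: -3216887/72 ≈ -44679.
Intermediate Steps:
T = 11 (T = 6 + 5 = 11)
y(d, D) = 4 + 1/(61 + D) (y(d, D) = 4 + 1/(D + 61) = 4 + 1/(61 + D))
P + y(84, T) = -44683 + (245 + 4*11)/(61 + 11) = -44683 + (245 + 44)/72 = -44683 + (1/72)*289 = -44683 + 289/72 = -3216887/72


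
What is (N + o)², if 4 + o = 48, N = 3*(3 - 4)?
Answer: 1681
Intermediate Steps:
N = -3 (N = 3*(-1) = -3)
o = 44 (o = -4 + 48 = 44)
(N + o)² = (-3 + 44)² = 41² = 1681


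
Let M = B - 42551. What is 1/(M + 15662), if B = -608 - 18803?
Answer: -1/46300 ≈ -2.1598e-5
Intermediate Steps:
B = -19411
M = -61962 (M = -19411 - 42551 = -61962)
1/(M + 15662) = 1/(-61962 + 15662) = 1/(-46300) = -1/46300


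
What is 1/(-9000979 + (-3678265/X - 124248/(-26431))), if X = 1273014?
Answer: -33647033034/302856176802119029 ≈ -1.1110e-7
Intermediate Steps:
1/(-9000979 + (-3678265/X - 124248/(-26431))) = 1/(-9000979 + (-3678265/1273014 - 124248/(-26431))) = 1/(-9000979 + (-3678265*1/1273014 - 124248*(-1/26431))) = 1/(-9000979 + (-3678265/1273014 + 124248/26431)) = 1/(-9000979 + 60949221257/33647033034) = 1/(-302856176802119029/33647033034) = -33647033034/302856176802119029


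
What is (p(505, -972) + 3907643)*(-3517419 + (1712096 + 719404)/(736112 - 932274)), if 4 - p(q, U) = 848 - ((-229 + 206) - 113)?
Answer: -1347772125503334807/98081 ≈ -1.3741e+13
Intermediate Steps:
p(q, U) = -980 (p(q, U) = 4 - (848 - ((-229 + 206) - 113)) = 4 - (848 - (-23 - 113)) = 4 - (848 - 1*(-136)) = 4 - (848 + 136) = 4 - 1*984 = 4 - 984 = -980)
(p(505, -972) + 3907643)*(-3517419 + (1712096 + 719404)/(736112 - 932274)) = (-980 + 3907643)*(-3517419 + (1712096 + 719404)/(736112 - 932274)) = 3906663*(-3517419 + 2431500/(-196162)) = 3906663*(-3517419 + 2431500*(-1/196162)) = 3906663*(-3517419 - 1215750/98081) = 3906663*(-344993188689/98081) = -1347772125503334807/98081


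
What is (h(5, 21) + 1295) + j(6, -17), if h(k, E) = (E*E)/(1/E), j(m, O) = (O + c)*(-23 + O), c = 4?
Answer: 11076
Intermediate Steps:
j(m, O) = (-23 + O)*(4 + O) (j(m, O) = (O + 4)*(-23 + O) = (4 + O)*(-23 + O) = (-23 + O)*(4 + O))
h(k, E) = E³ (h(k, E) = E²*E = E³)
(h(5, 21) + 1295) + j(6, -17) = (21³ + 1295) + (-92 + (-17)² - 19*(-17)) = (9261 + 1295) + (-92 + 289 + 323) = 10556 + 520 = 11076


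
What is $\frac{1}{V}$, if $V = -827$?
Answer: $- \frac{1}{827} \approx -0.0012092$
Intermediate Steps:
$\frac{1}{V} = \frac{1}{-827} = - \frac{1}{827}$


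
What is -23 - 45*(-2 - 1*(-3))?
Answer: -68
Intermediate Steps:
-23 - 45*(-2 - 1*(-3)) = -23 - 45*(-2 + 3) = -23 - 45*1 = -23 - 45 = -68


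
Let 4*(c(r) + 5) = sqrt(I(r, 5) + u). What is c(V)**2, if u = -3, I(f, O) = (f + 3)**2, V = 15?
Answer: (20 - sqrt(321))**2/16 ≈ 0.27132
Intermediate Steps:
I(f, O) = (3 + f)**2
c(r) = -5 + sqrt(-3 + (3 + r)**2)/4 (c(r) = -5 + sqrt((3 + r)**2 - 3)/4 = -5 + sqrt(-3 + (3 + r)**2)/4)
c(V)**2 = (-5 + sqrt(-3 + (3 + 15)**2)/4)**2 = (-5 + sqrt(-3 + 18**2)/4)**2 = (-5 + sqrt(-3 + 324)/4)**2 = (-5 + sqrt(321)/4)**2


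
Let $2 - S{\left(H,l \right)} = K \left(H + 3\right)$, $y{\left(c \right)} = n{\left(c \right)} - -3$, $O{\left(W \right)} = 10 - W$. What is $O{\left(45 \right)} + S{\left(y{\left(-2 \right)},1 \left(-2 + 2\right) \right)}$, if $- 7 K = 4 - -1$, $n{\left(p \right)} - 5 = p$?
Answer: $- \frac{186}{7} \approx -26.571$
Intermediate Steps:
$n{\left(p \right)} = 5 + p$
$K = - \frac{5}{7}$ ($K = - \frac{4 - -1}{7} = - \frac{4 + 1}{7} = \left(- \frac{1}{7}\right) 5 = - \frac{5}{7} \approx -0.71429$)
$y{\left(c \right)} = 8 + c$ ($y{\left(c \right)} = \left(5 + c\right) - -3 = \left(5 + c\right) + 3 = 8 + c$)
$S{\left(H,l \right)} = \frac{29}{7} + \frac{5 H}{7}$ ($S{\left(H,l \right)} = 2 - - \frac{5 \left(H + 3\right)}{7} = 2 - - \frac{5 \left(3 + H\right)}{7} = 2 - \left(- \frac{15}{7} - \frac{5 H}{7}\right) = 2 + \left(\frac{15}{7} + \frac{5 H}{7}\right) = \frac{29}{7} + \frac{5 H}{7}$)
$O{\left(45 \right)} + S{\left(y{\left(-2 \right)},1 \left(-2 + 2\right) \right)} = \left(10 - 45\right) + \left(\frac{29}{7} + \frac{5 \left(8 - 2\right)}{7}\right) = \left(10 - 45\right) + \left(\frac{29}{7} + \frac{5}{7} \cdot 6\right) = -35 + \left(\frac{29}{7} + \frac{30}{7}\right) = -35 + \frac{59}{7} = - \frac{186}{7}$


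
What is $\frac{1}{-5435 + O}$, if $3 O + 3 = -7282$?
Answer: $- \frac{3}{23590} \approx -0.00012717$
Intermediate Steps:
$O = - \frac{7285}{3}$ ($O = -1 + \frac{1}{3} \left(-7282\right) = -1 - \frac{7282}{3} = - \frac{7285}{3} \approx -2428.3$)
$\frac{1}{-5435 + O} = \frac{1}{-5435 - \frac{7285}{3}} = \frac{1}{- \frac{23590}{3}} = - \frac{3}{23590}$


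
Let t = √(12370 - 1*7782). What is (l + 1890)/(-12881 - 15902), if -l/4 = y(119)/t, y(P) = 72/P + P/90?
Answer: -1890/28783 + 20641*√1147/176790510855 ≈ -0.065660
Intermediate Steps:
t = 2*√1147 (t = √(12370 - 7782) = √4588 = 2*√1147 ≈ 67.735)
y(P) = 72/P + P/90 (y(P) = 72/P + P*(1/90) = 72/P + P/90)
l = -20641*√1147/6142185 (l = -4*(72/119 + (1/90)*119)/(2*√1147) = -4*(72*(1/119) + 119/90)*√1147/2294 = -4*(72/119 + 119/90)*√1147/2294 = -41282*√1147/2294/5355 = -20641*√1147/6142185 ≈ -0.11381)
(l + 1890)/(-12881 - 15902) = (-20641*√1147/6142185 + 1890)/(-12881 - 15902) = (1890 - 20641*√1147/6142185)/(-28783) = (1890 - 20641*√1147/6142185)*(-1/28783) = -1890/28783 + 20641*√1147/176790510855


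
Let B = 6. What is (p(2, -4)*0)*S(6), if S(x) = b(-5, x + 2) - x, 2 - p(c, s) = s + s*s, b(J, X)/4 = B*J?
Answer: 0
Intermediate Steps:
b(J, X) = 24*J (b(J, X) = 4*(6*J) = 24*J)
p(c, s) = 2 - s - s² (p(c, s) = 2 - (s + s*s) = 2 - (s + s²) = 2 + (-s - s²) = 2 - s - s²)
S(x) = -120 - x (S(x) = 24*(-5) - x = -120 - x)
(p(2, -4)*0)*S(6) = ((2 - 1*(-4) - 1*(-4)²)*0)*(-120 - 1*6) = ((2 + 4 - 1*16)*0)*(-120 - 6) = ((2 + 4 - 16)*0)*(-126) = -10*0*(-126) = 0*(-126) = 0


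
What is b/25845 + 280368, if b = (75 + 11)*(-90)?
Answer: 483073548/1723 ≈ 2.8037e+5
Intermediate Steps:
b = -7740 (b = 86*(-90) = -7740)
b/25845 + 280368 = -7740/25845 + 280368 = -7740*1/25845 + 280368 = -516/1723 + 280368 = 483073548/1723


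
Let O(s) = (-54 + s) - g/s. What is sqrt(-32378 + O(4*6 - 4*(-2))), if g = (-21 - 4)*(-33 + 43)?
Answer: 5*I*sqrt(20731)/4 ≈ 179.98*I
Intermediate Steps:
g = -250 (g = -25*10 = -250)
O(s) = -54 + s + 250/s (O(s) = (-54 + s) - (-250)/s = (-54 + s) + 250/s = -54 + s + 250/s)
sqrt(-32378 + O(4*6 - 4*(-2))) = sqrt(-32378 + (-54 + (4*6 - 4*(-2)) + 250/(4*6 - 4*(-2)))) = sqrt(-32378 + (-54 + (24 + 8) + 250/(24 + 8))) = sqrt(-32378 + (-54 + 32 + 250/32)) = sqrt(-32378 + (-54 + 32 + 250*(1/32))) = sqrt(-32378 + (-54 + 32 + 125/16)) = sqrt(-32378 - 227/16) = sqrt(-518275/16) = 5*I*sqrt(20731)/4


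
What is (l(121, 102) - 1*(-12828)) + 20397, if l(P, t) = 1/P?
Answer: 4020226/121 ≈ 33225.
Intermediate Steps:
(l(121, 102) - 1*(-12828)) + 20397 = (1/121 - 1*(-12828)) + 20397 = (1/121 + 12828) + 20397 = 1552189/121 + 20397 = 4020226/121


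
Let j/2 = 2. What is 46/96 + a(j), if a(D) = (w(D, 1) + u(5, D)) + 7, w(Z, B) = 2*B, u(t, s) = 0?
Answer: 455/48 ≈ 9.4792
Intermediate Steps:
j = 4 (j = 2*2 = 4)
a(D) = 9 (a(D) = (2*1 + 0) + 7 = (2 + 0) + 7 = 2 + 7 = 9)
46/96 + a(j) = 46/96 + 9 = 46*(1/96) + 9 = 23/48 + 9 = 455/48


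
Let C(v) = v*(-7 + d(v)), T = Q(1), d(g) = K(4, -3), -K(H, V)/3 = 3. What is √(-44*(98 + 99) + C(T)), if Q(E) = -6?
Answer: 2*I*√2143 ≈ 92.585*I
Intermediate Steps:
K(H, V) = -9 (K(H, V) = -3*3 = -9)
d(g) = -9
T = -6
C(v) = -16*v (C(v) = v*(-7 - 9) = v*(-16) = -16*v)
√(-44*(98 + 99) + C(T)) = √(-44*(98 + 99) - 16*(-6)) = √(-44*197 + 96) = √(-8668 + 96) = √(-8572) = 2*I*√2143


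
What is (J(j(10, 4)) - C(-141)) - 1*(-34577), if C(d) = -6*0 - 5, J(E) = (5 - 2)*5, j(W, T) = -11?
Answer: 34597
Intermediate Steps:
J(E) = 15 (J(E) = 3*5 = 15)
C(d) = -5 (C(d) = 0 - 5 = -5)
(J(j(10, 4)) - C(-141)) - 1*(-34577) = (15 - 1*(-5)) - 1*(-34577) = (15 + 5) + 34577 = 20 + 34577 = 34597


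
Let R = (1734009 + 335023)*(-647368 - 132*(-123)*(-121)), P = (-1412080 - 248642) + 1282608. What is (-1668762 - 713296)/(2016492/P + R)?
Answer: 75057456551/170282201099766937 ≈ 4.4078e-7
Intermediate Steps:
P = -378114 (P = -1660722 + 1282608 = -378114)
R = -5404154337568 (R = 2069032*(-647368 + 16236*(-121)) = 2069032*(-647368 - 1964556) = 2069032*(-2611924) = -5404154337568)
(-1668762 - 713296)/(2016492/P + R) = (-1668762 - 713296)/(2016492/(-378114) - 5404154337568) = -2382058/(2016492*(-1/378114) - 5404154337568) = -2382058/(-336082/63019 - 5404154337568) = -2382058/(-340564402199533874/63019) = -2382058*(-63019/340564402199533874) = 75057456551/170282201099766937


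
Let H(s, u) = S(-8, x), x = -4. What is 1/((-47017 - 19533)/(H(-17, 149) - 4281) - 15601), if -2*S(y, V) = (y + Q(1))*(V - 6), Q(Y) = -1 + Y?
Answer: -4321/67345371 ≈ -6.4162e-5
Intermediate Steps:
S(y, V) = -y*(-6 + V)/2 (S(y, V) = -(y + (-1 + 1))*(V - 6)/2 = -(y + 0)*(-6 + V)/2 = -y*(-6 + V)/2)
H(s, u) = -40 (H(s, u) = (½)*(-8)*(6 - 1*(-4)) = (½)*(-8)*(6 + 4) = (½)*(-8)*10 = -40)
1/((-47017 - 19533)/(H(-17, 149) - 4281) - 15601) = 1/((-47017 - 19533)/(-40 - 4281) - 15601) = 1/(-66550/(-4321) - 15601) = 1/(-66550*(-1/4321) - 15601) = 1/(66550/4321 - 15601) = 1/(-67345371/4321) = -4321/67345371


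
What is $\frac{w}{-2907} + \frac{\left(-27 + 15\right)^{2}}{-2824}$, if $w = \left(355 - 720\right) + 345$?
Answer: $- \frac{45266}{1026171} \approx -0.044112$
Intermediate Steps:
$w = -20$ ($w = -365 + 345 = -20$)
$\frac{w}{-2907} + \frac{\left(-27 + 15\right)^{2}}{-2824} = - \frac{20}{-2907} + \frac{\left(-27 + 15\right)^{2}}{-2824} = \left(-20\right) \left(- \frac{1}{2907}\right) + \left(-12\right)^{2} \left(- \frac{1}{2824}\right) = \frac{20}{2907} + 144 \left(- \frac{1}{2824}\right) = \frac{20}{2907} - \frac{18}{353} = - \frac{45266}{1026171}$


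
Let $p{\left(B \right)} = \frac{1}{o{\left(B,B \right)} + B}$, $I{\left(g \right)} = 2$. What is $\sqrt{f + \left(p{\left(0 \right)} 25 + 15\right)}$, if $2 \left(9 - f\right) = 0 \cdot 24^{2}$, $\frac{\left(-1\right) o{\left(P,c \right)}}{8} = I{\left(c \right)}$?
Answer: $\frac{\sqrt{359}}{4} \approx 4.7368$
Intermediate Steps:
$o{\left(P,c \right)} = -16$ ($o{\left(P,c \right)} = \left(-8\right) 2 = -16$)
$p{\left(B \right)} = \frac{1}{-16 + B}$
$f = 9$ ($f = 9 - \frac{0 \cdot 24^{2}}{2} = 9 - \frac{0 \cdot 576}{2} = 9 - 0 = 9 + 0 = 9$)
$\sqrt{f + \left(p{\left(0 \right)} 25 + 15\right)} = \sqrt{9 + \left(\frac{1}{-16 + 0} \cdot 25 + 15\right)} = \sqrt{9 + \left(\frac{1}{-16} \cdot 25 + 15\right)} = \sqrt{9 + \left(\left(- \frac{1}{16}\right) 25 + 15\right)} = \sqrt{9 + \left(- \frac{25}{16} + 15\right)} = \sqrt{9 + \frac{215}{16}} = \sqrt{\frac{359}{16}} = \frac{\sqrt{359}}{4}$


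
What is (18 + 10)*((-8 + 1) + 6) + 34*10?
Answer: 312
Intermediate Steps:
(18 + 10)*((-8 + 1) + 6) + 34*10 = 28*(-7 + 6) + 340 = 28*(-1) + 340 = -28 + 340 = 312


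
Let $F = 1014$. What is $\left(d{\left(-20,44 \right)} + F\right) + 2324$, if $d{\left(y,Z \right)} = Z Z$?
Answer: $5274$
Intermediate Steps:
$d{\left(y,Z \right)} = Z^{2}$
$\left(d{\left(-20,44 \right)} + F\right) + 2324 = \left(44^{2} + 1014\right) + 2324 = \left(1936 + 1014\right) + 2324 = 2950 + 2324 = 5274$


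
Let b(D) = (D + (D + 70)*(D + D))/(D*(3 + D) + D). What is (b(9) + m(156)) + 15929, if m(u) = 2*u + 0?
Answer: 211292/13 ≈ 16253.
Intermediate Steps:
b(D) = (D + 2*D*(70 + D))/(D + D*(3 + D)) (b(D) = (D + (70 + D)*(2*D))/(D + D*(3 + D)) = (D + 2*D*(70 + D))/(D + D*(3 + D)))
m(u) = 2*u
(b(9) + m(156)) + 15929 = ((141 + 2*9)/(4 + 9) + 2*156) + 15929 = ((141 + 18)/13 + 312) + 15929 = ((1/13)*159 + 312) + 15929 = (159/13 + 312) + 15929 = 4215/13 + 15929 = 211292/13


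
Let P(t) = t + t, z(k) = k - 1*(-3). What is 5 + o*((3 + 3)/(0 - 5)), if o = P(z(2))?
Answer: -7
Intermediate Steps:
z(k) = 3 + k (z(k) = k + 3 = 3 + k)
P(t) = 2*t
o = 10 (o = 2*(3 + 2) = 2*5 = 10)
5 + o*((3 + 3)/(0 - 5)) = 5 + 10*((3 + 3)/(0 - 5)) = 5 + 10*(6/(-5)) = 5 + 10*(6*(-1/5)) = 5 + 10*(-6/5) = 5 - 12 = -7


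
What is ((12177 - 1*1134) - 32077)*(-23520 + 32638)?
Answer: -191788012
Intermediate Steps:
((12177 - 1*1134) - 32077)*(-23520 + 32638) = ((12177 - 1134) - 32077)*9118 = (11043 - 32077)*9118 = -21034*9118 = -191788012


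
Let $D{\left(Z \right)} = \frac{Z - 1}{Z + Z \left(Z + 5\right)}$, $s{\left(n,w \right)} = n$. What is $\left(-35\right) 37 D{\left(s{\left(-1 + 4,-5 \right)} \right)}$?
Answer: $- \frac{2590}{27} \approx -95.926$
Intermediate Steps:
$D{\left(Z \right)} = \frac{-1 + Z}{Z + Z \left(5 + Z\right)}$
$\left(-35\right) 37 D{\left(s{\left(-1 + 4,-5 \right)} \right)} = \left(-35\right) 37 \frac{-1 + \left(-1 + 4\right)}{\left(-1 + 4\right) \left(6 + \left(-1 + 4\right)\right)} = - 1295 \frac{-1 + 3}{3 \left(6 + 3\right)} = - 1295 \cdot \frac{1}{3} \cdot \frac{1}{9} \cdot 2 = \left(-1295\right) \frac{2}{27} = - \frac{2590}{27}$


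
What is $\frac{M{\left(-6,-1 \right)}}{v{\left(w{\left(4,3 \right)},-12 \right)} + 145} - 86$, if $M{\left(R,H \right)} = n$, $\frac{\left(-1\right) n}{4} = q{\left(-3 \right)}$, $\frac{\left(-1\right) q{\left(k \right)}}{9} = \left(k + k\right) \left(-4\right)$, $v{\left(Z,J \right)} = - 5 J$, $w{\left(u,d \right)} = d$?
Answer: $- \frac{16766}{205} \approx -81.785$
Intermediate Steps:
$q{\left(k \right)} = 72 k$ ($q{\left(k \right)} = - 9 \left(k + k\right) \left(-4\right) = - 9 \cdot 2 k \left(-4\right) = - 9 \left(- 8 k\right) = 72 k$)
$n = 864$ ($n = - 4 \cdot 72 \left(-3\right) = \left(-4\right) \left(-216\right) = 864$)
$M{\left(R,H \right)} = 864$
$\frac{M{\left(-6,-1 \right)}}{v{\left(w{\left(4,3 \right)},-12 \right)} + 145} - 86 = \frac{1}{\left(-5\right) \left(-12\right) + 145} \cdot 864 - 86 = \frac{1}{60 + 145} \cdot 864 - 86 = \frac{1}{205} \cdot 864 - 86 = \frac{864}{205} - 86 = - \frac{16766}{205}$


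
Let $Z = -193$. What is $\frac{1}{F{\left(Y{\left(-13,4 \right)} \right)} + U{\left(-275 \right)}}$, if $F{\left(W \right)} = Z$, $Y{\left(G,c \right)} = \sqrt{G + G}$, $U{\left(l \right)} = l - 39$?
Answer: $- \frac{1}{507} \approx -0.0019724$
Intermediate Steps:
$U{\left(l \right)} = -39 + l$ ($U{\left(l \right)} = l - 39 = -39 + l$)
$Y{\left(G,c \right)} = \sqrt{2} \sqrt{G}$ ($Y{\left(G,c \right)} = \sqrt{2 G} = \sqrt{2} \sqrt{G}$)
$F{\left(W \right)} = -193$
$\frac{1}{F{\left(Y{\left(-13,4 \right)} \right)} + U{\left(-275 \right)}} = \frac{1}{-193 - 314} = \frac{1}{-507} = - \frac{1}{507}$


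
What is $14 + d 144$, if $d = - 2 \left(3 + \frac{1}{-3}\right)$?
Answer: $-754$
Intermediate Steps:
$d = - \frac{16}{3}$ ($d = - 2 \left(3 - \frac{1}{3}\right) = \left(-2\right) \frac{8}{3} = - \frac{16}{3} \approx -5.3333$)
$14 + d 144 = 14 - 768 = -754$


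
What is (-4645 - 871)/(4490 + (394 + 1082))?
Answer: -2758/2983 ≈ -0.92457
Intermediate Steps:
(-4645 - 871)/(4490 + (394 + 1082)) = -5516/(4490 + 1476) = -5516/5966 = -5516*1/5966 = -2758/2983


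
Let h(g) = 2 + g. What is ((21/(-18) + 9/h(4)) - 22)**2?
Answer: 4225/9 ≈ 469.44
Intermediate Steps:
((21/(-18) + 9/h(4)) - 22)**2 = ((21/(-18) + 9/(2 + 4)) - 22)**2 = ((21*(-1/18) + 9/6) - 22)**2 = ((-7/6 + 9*(1/6)) - 22)**2 = ((-7/6 + 3/2) - 22)**2 = (1/3 - 22)**2 = (-65/3)**2 = 4225/9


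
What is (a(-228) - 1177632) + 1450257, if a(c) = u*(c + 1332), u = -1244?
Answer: -1100751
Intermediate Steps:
a(c) = -1657008 - 1244*c (a(c) = -1244*(c + 1332) = -1244*(1332 + c) = -1657008 - 1244*c)
(a(-228) - 1177632) + 1450257 = ((-1657008 - 1244*(-228)) - 1177632) + 1450257 = ((-1657008 + 283632) - 1177632) + 1450257 = (-1373376 - 1177632) + 1450257 = -2551008 + 1450257 = -1100751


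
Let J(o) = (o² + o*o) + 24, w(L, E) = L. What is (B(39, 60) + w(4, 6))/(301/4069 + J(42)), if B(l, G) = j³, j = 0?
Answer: 16276/14453389 ≈ 0.0011261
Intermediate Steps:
J(o) = 24 + 2*o² (J(o) = (o² + o²) + 24 = 2*o² + 24 = 24 + 2*o²)
B(l, G) = 0 (B(l, G) = 0³ = 0)
(B(39, 60) + w(4, 6))/(301/4069 + J(42)) = (0 + 4)/(301/4069 + (24 + 2*42²)) = 4/(301*(1/4069) + (24 + 2*1764)) = 4/(301/4069 + (24 + 3528)) = 4/(301/4069 + 3552) = 4/(14453389/4069) = 4*(4069/14453389) = 16276/14453389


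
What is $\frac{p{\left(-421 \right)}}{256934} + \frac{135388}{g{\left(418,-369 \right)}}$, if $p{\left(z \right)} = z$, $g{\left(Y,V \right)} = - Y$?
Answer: $- \frac{1581179835}{4881746} \approx -323.9$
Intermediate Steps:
$\frac{p{\left(-421 \right)}}{256934} + \frac{135388}{g{\left(418,-369 \right)}} = - \frac{421}{256934} + \frac{135388}{\left(-1\right) 418} = \left(-421\right) \frac{1}{256934} + \frac{135388}{-418} = - \frac{421}{256934} + 135388 \left(- \frac{1}{418}\right) = - \frac{421}{256934} - \frac{6154}{19} = - \frac{1581179835}{4881746}$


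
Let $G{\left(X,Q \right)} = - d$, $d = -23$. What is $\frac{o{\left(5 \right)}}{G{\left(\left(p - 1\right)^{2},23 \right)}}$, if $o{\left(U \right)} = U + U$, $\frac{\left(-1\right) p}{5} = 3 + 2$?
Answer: $\frac{10}{23} \approx 0.43478$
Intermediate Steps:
$p = -25$ ($p = - 5 \left(3 + 2\right) = \left(-5\right) 5 = -25$)
$o{\left(U \right)} = 2 U$
$G{\left(X,Q \right)} = 23$ ($G{\left(X,Q \right)} = \left(-1\right) \left(-23\right) = 23$)
$\frac{o{\left(5 \right)}}{G{\left(\left(p - 1\right)^{2},23 \right)}} = \frac{2 \cdot 5}{23} = 10 \cdot \frac{1}{23} = \frac{10}{23}$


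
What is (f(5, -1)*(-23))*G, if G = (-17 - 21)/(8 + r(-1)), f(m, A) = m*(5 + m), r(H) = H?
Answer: 43700/7 ≈ 6242.9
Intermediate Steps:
G = -38/7 (G = (-17 - 21)/(8 - 1) = -38/7 ≈ -5.4286)
(f(5, -1)*(-23))*G = ((5*(5 + 5))*(-23))*(-38/7) = ((5*10)*(-23))*(-38/7) = (50*(-23))*(-38/7) = -1150*(-38/7) = 43700/7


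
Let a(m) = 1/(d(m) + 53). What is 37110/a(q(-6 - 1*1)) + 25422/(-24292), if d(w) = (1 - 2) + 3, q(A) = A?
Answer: 24790580589/12146 ≈ 2.0410e+6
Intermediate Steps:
d(w) = 2 (d(w) = -1 + 3 = 2)
a(m) = 1/55 (a(m) = 1/(2 + 53) = 1/55)
37110/a(q(-6 - 1*1)) + 25422/(-24292) = 37110/(1/55) + 25422/(-24292) = 37110*55 + 25422*(-1/24292) = 2041050 - 12711/12146 = 24790580589/12146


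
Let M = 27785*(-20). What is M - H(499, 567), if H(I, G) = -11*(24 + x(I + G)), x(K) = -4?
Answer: -555480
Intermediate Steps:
H(I, G) = -220 (H(I, G) = -11*(24 - 4) = -11*20 = -220)
M = -555700
M - H(499, 567) = -555700 - 1*(-220) = -555700 + 220 = -555480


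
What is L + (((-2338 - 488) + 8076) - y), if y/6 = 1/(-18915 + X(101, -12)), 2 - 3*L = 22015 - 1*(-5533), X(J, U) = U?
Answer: -24806986/6309 ≈ -3932.0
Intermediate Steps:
L = -9182 (L = ⅔ - (22015 - 1*(-5533))/3 = ⅔ - (22015 + 5533)/3 = ⅔ - ⅓*27548 = ⅔ - 27548/3 = -9182)
y = -2/6309 (y = 6/(-18915 - 12) = 6/(-18927) = 6*(-1/18927) = -2/6309 ≈ -0.00031701)
L + (((-2338 - 488) + 8076) - y) = -9182 + (((-2338 - 488) + 8076) - 1*(-2/6309)) = -9182 + ((-2826 + 8076) + 2/6309) = -9182 + (5250 + 2/6309) = -9182 + 33122252/6309 = -24806986/6309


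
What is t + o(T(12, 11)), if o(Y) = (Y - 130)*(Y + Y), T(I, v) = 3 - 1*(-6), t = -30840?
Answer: -33018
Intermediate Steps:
T(I, v) = 9 (T(I, v) = 3 + 6 = 9)
o(Y) = 2*Y*(-130 + Y) (o(Y) = (-130 + Y)*(2*Y) = 2*Y*(-130 + Y))
t + o(T(12, 11)) = -30840 + 2*9*(-130 + 9) = -30840 + 2*9*(-121) = -30840 - 2178 = -33018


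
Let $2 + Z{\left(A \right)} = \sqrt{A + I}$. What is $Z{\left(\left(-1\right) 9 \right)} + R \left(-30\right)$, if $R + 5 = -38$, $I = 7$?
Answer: $1288 + i \sqrt{2} \approx 1288.0 + 1.4142 i$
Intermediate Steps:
$R = -43$ ($R = -5 - 38 = -43$)
$Z{\left(A \right)} = -2 + \sqrt{7 + A}$ ($Z{\left(A \right)} = -2 + \sqrt{A + 7} = -2 + \sqrt{7 + A}$)
$Z{\left(\left(-1\right) 9 \right)} + R \left(-30\right) = \left(-2 + \sqrt{7 - 9}\right) - -1290 = \left(-2 + \sqrt{7 - 9}\right) + 1290 = \left(-2 + \sqrt{-2}\right) + 1290 = \left(-2 + i \sqrt{2}\right) + 1290 = 1288 + i \sqrt{2}$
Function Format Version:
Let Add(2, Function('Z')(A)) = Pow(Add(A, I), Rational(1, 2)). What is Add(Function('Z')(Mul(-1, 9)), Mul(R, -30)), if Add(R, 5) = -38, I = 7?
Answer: Add(1288, Mul(I, Pow(2, Rational(1, 2)))) ≈ Add(1288.0, Mul(1.4142, I))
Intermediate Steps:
R = -43 (R = Add(-5, -38) = -43)
Function('Z')(A) = Add(-2, Pow(Add(7, A), Rational(1, 2))) (Function('Z')(A) = Add(-2, Pow(Add(A, 7), Rational(1, 2))) = Add(-2, Pow(Add(7, A), Rational(1, 2))))
Add(Function('Z')(Mul(-1, 9)), Mul(R, -30)) = Add(Add(-2, Pow(Add(7, Mul(-1, 9)), Rational(1, 2))), Mul(-43, -30)) = Add(Add(-2, Pow(Add(7, -9), Rational(1, 2))), 1290) = Add(Add(-2, Pow(-2, Rational(1, 2))), 1290) = Add(Add(-2, Mul(I, Pow(2, Rational(1, 2)))), 1290) = Add(1288, Mul(I, Pow(2, Rational(1, 2))))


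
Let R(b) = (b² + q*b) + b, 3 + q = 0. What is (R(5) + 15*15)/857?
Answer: 240/857 ≈ 0.28005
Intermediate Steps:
q = -3 (q = -3 + 0 = -3)
R(b) = b² - 2*b (R(b) = (b² - 3*b) + b = b² - 2*b)
(R(5) + 15*15)/857 = (5*(-2 + 5) + 15*15)/857 = (5*3 + 225)*(1/857) = (15 + 225)*(1/857) = 240*(1/857) = 240/857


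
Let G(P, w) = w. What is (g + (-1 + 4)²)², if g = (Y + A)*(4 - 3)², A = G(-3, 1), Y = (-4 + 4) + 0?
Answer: 100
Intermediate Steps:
Y = 0 (Y = 0 + 0 = 0)
A = 1
g = 1 (g = (0 + 1)*(4 - 3)² = 1*1² = 1*1 = 1)
(g + (-1 + 4)²)² = (1 + (-1 + 4)²)² = (1 + 3²)² = (1 + 9)² = 10² = 100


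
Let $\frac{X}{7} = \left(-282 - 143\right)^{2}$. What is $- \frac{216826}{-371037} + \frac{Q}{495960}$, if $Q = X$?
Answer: $\frac{12814820663}{4089322456} \approx 3.1337$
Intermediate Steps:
$X = 1264375$ ($X = 7 \left(-282 - 143\right)^{2} = 7 \left(-425\right)^{2} = 7 \cdot 180625 = 1264375$)
$Q = 1264375$
$- \frac{216826}{-371037} + \frac{Q}{495960} = - \frac{216826}{-371037} + \frac{1264375}{495960} = \left(-216826\right) \left(- \frac{1}{371037}\right) + 1264375 \cdot \frac{1}{495960} = \frac{216826}{371037} + \frac{252875}{99192} = \frac{12814820663}{4089322456}$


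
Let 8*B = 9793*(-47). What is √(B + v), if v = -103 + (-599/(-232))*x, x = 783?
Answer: I*√222461/2 ≈ 235.83*I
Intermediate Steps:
B = -460271/8 (B = (9793*(-47))/8 = (⅛)*(-460271) = -460271/8 ≈ -57534.)
v = 15349/8 (v = -103 - 599/(-232)*783 = -103 - 599*(-1/232)*783 = -103 + (599/232)*783 = -103 + 16173/8 = 15349/8 ≈ 1918.6)
√(B + v) = √(-460271/8 + 15349/8) = √(-222461/4) = I*√222461/2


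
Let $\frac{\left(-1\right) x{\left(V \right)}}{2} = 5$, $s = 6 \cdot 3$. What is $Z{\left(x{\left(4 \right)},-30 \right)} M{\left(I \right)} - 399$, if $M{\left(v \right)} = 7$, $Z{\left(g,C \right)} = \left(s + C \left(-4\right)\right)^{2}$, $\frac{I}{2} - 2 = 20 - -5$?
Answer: $132909$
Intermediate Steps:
$s = 18$
$x{\left(V \right)} = -10$ ($x{\left(V \right)} = \left(-2\right) 5 = -10$)
$I = 54$ ($I = 4 + 2 \left(20 - -5\right) = 4 + 2 \left(20 + 5\right) = 4 + 2 \cdot 25 = 4 + 50 = 54$)
$Z{\left(g,C \right)} = \left(18 - 4 C\right)^{2}$ ($Z{\left(g,C \right)} = \left(18 + C \left(-4\right)\right)^{2} = \left(18 - 4 C\right)^{2}$)
$Z{\left(x{\left(4 \right)},-30 \right)} M{\left(I \right)} - 399 = 4 \left(-9 + 2 \left(-30\right)\right)^{2} \cdot 7 - 399 = 4 \left(-9 - 60\right)^{2} \cdot 7 - 399 = 4 \left(-69\right)^{2} \cdot 7 - 399 = 4 \cdot 4761 \cdot 7 - 399 = 19044 \cdot 7 - 399 = 133308 - 399 = 132909$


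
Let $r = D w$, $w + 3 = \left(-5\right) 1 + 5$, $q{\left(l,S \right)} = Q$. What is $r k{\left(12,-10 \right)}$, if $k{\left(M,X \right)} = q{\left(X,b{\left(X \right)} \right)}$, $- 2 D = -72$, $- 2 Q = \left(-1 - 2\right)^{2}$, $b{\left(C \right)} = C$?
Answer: $486$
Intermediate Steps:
$Q = - \frac{9}{2}$ ($Q = - \frac{\left(-1 - 2\right)^{2}}{2} = - \frac{\left(-3\right)^{2}}{2} = \left(- \frac{1}{2}\right) 9 = - \frac{9}{2} \approx -4.5$)
$D = 36$ ($D = \left(- \frac{1}{2}\right) \left(-72\right) = 36$)
$q{\left(l,S \right)} = - \frac{9}{2}$
$w = -3$ ($w = -3 + \left(\left(-5\right) 1 + 5\right) = -3 + \left(-5 + 5\right) = -3 + 0 = -3$)
$k{\left(M,X \right)} = - \frac{9}{2}$
$r = -108$ ($r = 36 \left(-3\right) = -108$)
$r k{\left(12,-10 \right)} = \left(-108\right) \left(- \frac{9}{2}\right) = 486$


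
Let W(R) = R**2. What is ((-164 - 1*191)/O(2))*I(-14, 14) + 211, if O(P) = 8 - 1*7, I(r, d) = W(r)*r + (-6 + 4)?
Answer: 975041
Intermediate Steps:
I(r, d) = -2 + r**3 (I(r, d) = r**2*r + (-6 + 4) = r**3 - 2 = -2 + r**3)
O(P) = 1 (O(P) = 8 - 7 = 1)
((-164 - 1*191)/O(2))*I(-14, 14) + 211 = ((-164 - 1*191)/1)*(-2 + (-14)**3) + 211 = ((-164 - 191)*1)*(-2 - 2744) + 211 = -355*1*(-2746) + 211 = -355*(-2746) + 211 = 974830 + 211 = 975041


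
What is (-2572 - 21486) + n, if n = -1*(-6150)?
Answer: -17908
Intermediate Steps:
n = 6150
(-2572 - 21486) + n = (-2572 - 21486) + 6150 = -24058 + 6150 = -17908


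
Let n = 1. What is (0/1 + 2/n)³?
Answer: 8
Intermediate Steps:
(0/1 + 2/n)³ = (0/1 + 2/1)³ = (0*1 + 2*1)³ = (0 + 2)³ = 2³ = 8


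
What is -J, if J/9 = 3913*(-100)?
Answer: 3521700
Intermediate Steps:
J = -3521700 (J = 9*(3913*(-100)) = 9*(-391300) = -3521700)
-J = -1*(-3521700) = 3521700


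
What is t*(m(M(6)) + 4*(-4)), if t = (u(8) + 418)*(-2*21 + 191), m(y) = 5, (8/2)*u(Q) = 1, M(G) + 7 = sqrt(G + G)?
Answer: -2742047/4 ≈ -6.8551e+5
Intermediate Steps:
M(G) = -7 + sqrt(2)*sqrt(G) (M(G) = -7 + sqrt(G + G) = -7 + sqrt(2*G) = -7 + sqrt(2)*sqrt(G))
u(Q) = 1/4 (u(Q) = (1/4)*1 = 1/4)
t = 249277/4 (t = (1/4 + 418)*(-2*21 + 191) = 1673*(-42 + 191)/4 = (1673/4)*149 = 249277/4 ≈ 62319.)
t*(m(M(6)) + 4*(-4)) = 249277*(5 + 4*(-4))/4 = 249277*(5 - 16)/4 = (249277/4)*(-11) = -2742047/4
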